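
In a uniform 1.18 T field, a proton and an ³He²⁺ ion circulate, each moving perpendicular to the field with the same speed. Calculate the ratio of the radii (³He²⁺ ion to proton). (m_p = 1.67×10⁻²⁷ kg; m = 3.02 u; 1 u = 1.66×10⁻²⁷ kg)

ratio ≈ 1.50

r = mv/(qB) ⇒ at equal v, r ∝ m/q.
r_{³He²⁺ ion}/r_{proton} = 1.50.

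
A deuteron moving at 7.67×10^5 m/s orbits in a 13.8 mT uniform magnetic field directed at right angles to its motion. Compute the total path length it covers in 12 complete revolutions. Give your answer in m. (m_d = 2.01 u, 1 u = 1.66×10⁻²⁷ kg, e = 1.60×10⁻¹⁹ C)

r = mv/(qB) = 1.16 m, so one revolution covers 2πr = 7.28 m.
In 12 revolutions: L = 12·2πr = 87.4 m.

L ≈ 87.4 m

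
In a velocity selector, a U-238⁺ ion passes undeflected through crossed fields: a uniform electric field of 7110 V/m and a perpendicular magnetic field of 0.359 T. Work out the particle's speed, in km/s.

For zero net force, qE = qvB, so v = E/B.
v = (7110) / (0.359) = 1.98×10^4 m/s.

v ≈ 19.8 km/s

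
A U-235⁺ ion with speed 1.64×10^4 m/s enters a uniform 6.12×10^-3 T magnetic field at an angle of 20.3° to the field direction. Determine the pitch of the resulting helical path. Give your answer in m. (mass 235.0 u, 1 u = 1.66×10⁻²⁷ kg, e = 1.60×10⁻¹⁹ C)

pitch ≈ 38.5 m

The velocity component along B is v∥ = v cos20.3° = 1.54×10^4 m/s.
The cyclotron period T = 2πm/(qB) = 2.50×10^-3 s is set by m, q, B alone.
Pitch = v∥·T = (1.54×10^4)(2.50×10^-3) = 38.5 m.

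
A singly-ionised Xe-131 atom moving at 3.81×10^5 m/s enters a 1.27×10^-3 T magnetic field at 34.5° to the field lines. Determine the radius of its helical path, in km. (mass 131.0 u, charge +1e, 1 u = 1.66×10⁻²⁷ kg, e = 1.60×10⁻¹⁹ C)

Only the perpendicular component v⊥ = v sin34.5° = 2.16×10^5 m/s is bent by the field.
r = m v⊥ /(qB) = (2.17×10^-25)(2.16×10^5) / [(1×1.60×10^-19)(1.27×10^-3)] = 231 m.

r ≈ 0.231 km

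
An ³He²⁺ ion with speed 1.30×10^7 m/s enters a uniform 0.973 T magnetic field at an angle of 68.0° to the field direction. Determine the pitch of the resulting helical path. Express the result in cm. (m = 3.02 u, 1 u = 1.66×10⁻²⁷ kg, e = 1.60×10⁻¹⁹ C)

pitch ≈ 49.3 cm

The velocity component along B is v∥ = v cos68.0° = 4.87×10^6 m/s.
The cyclotron period T = 2πm/(qB) = 1.01×10^-7 s is set by m, q, B alone.
Pitch = v∥·T = (4.87×10^6)(1.01×10^-7) = 0.493 m.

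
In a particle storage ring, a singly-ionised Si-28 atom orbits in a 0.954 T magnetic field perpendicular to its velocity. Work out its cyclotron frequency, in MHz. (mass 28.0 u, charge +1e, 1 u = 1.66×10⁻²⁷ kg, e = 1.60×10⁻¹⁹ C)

f ≈ 0.523 MHz

f = qB/(2πm) = (1×1.60×10^-19)(0.954) / [2π(4.65×10^-26)] = 5.23×10^5 Hz.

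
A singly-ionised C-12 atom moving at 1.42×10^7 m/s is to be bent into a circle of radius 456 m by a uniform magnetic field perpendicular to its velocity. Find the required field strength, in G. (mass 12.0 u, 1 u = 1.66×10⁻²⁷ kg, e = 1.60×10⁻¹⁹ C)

B ≈ 38.8 G

qvB = mv²/r gives B = mv/(qr).
B = (1.99×10^-26)(1.42×10^7) / [(1×1.60×10^-19)(456)] = 3.88×10^-3 T.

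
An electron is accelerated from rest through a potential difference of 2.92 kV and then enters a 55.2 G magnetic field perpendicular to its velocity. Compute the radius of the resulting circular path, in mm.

The kinetic energy gained is K = qV = (1×1.60×10^-19)(2920) = 4.67×10^-16 J.
v = √(2K/m) = 3.20×10^7 m/s.
r = mv/(qB) = (9.11×10^-31)(3.20×10^7) / [(1×1.60×10^-19)(5.52×10^-3)] = 0.0330 m.

r ≈ 33.0 mm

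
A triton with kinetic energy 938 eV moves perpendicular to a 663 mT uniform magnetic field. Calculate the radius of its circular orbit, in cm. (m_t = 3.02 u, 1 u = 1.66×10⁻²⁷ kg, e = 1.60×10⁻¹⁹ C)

Convert the energy: K = 938 eV = 1.50×10^-16 J.
v = √(2K/m) = √(2·1.50×10^-16/5.01×10^-27) = 2.45×10^5 m/s.
r = mv/(qB) = (5.01×10^-27)(2.45×10^5) / [(1×1.60×10^-19)(0.663)] = 0.0116 m.

r ≈ 1.16 cm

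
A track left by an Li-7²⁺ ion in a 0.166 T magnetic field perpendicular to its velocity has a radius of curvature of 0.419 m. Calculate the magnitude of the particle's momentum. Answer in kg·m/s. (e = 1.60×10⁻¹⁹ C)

p ≈ 2.23×10^-20 kg·m/s

Since qvB = mv²/r, the momentum p = mv = qBr.
p = (2×1.60×10^-19)(0.166)(0.419) = 2.23×10^-20 kg·m/s.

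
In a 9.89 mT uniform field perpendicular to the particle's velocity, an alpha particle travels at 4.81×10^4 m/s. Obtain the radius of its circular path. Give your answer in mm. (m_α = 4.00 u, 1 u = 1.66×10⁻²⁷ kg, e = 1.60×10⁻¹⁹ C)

r ≈ 101 mm

The magnetic force provides the centripetal force: qvB = mv²/r, so r = mv/(qB).
r = (6.64×10^-27 kg)(4.81×10^4 m/s) / [(2×1.60×10^-19 C)(9.89×10^-3 T)] = 0.101 m.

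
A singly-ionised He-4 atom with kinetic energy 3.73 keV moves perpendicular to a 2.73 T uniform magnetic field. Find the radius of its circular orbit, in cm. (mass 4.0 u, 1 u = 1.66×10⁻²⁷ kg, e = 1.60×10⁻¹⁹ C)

r ≈ 0.645 cm

Convert the energy: K = 3.73 keV = 5.97×10^-16 J.
v = √(2K/m) = √(2·5.97×10^-16/6.64×10^-27) = 4.24×10^5 m/s.
r = mv/(qB) = (6.64×10^-27)(4.24×10^5) / [(1×1.60×10^-19)(2.73)] = 6.45×10^-3 m.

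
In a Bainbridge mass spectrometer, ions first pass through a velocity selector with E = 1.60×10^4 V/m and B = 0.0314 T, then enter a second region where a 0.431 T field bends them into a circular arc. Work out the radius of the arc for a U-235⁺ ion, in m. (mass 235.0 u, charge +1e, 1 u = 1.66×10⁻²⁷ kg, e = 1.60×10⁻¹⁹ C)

r ≈ 2.88 m

The selector passes v = E/B = 1.60×10^4/0.0314 = 5.10×10^5 m/s.
In the deflection region, r = mv/(qB₂) = (3.90×10^-25)(5.10×10^5) / [(1×1.60×10^-19)(0.431)] = 2.88 m.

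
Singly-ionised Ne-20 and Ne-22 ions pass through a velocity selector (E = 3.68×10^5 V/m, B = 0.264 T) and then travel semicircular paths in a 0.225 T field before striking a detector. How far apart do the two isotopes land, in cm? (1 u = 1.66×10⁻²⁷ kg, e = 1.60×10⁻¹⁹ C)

Δd ≈ 25.7 cm

Both emerge at v = E/B₁ = 1.39×10^6 m/s.
r = mv/(qB₂), so r₁ = 1.286 m and r₂ = 1.414 m, giving Δr = 0.129 m.
After a semicircle each ion lands a diameter 2r from the entry slit, so the separation is 2Δr = 0.257 m.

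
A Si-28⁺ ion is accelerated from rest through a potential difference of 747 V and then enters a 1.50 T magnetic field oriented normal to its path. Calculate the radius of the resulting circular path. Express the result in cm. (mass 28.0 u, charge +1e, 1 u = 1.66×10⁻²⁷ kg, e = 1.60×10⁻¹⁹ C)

The kinetic energy gained is K = qV = (1×1.60×10^-19)(747) = 1.20×10^-16 J.
v = √(2K/m) = 7.17×10^4 m/s.
r = mv/(qB) = (4.65×10^-26)(7.17×10^4) / [(1×1.60×10^-19)(1.50)] = 0.0139 m.

r ≈ 1.39 cm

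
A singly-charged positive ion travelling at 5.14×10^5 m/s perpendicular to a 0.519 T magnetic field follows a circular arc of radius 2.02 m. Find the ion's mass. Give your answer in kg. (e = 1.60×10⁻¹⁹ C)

m ≈ 3.26×10^-25 kg

qvB = mv²/r ⇒ m = qBr/v.
m = (1×1.60×10^-19)(0.519)(2.02) / (5.14×10^5) = 3.26×10^-25 kg.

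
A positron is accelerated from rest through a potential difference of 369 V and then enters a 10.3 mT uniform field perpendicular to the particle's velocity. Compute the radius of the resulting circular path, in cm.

r ≈ 0.629 cm

The kinetic energy gained is K = qV = (1×1.60×10^-19)(369) = 5.90×10^-17 J.
v = √(2K/m) = 1.14×10^7 m/s.
r = mv/(qB) = (9.11×10^-31)(1.14×10^7) / [(1×1.60×10^-19)(0.0103)] = 6.29×10^-3 m.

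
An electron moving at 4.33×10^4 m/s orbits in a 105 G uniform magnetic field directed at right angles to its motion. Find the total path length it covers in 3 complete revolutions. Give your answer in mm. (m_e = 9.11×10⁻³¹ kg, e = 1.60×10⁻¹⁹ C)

r = mv/(qB) = 2.35×10^-5 m, so one revolution covers 2πr = 1.48×10^-4 m.
In 3 revolutions: L = 3·2πr = 4.43×10^-4 m.

L ≈ 0.443 mm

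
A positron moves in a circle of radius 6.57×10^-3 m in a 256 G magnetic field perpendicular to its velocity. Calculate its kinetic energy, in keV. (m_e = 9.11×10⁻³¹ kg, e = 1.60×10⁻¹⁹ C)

K ≈ 2.48 keV

v = qBr/m = (1×1.60×10^-19)(0.0256)(6.57×10^-3) / (9.11×10^-31) = 2.95×10^7 m/s.
K = ½mv² = 0.5·(9.11×10^-31)·(2.95×10^7)² = 3.97×10^-16 J = 2.48 keV.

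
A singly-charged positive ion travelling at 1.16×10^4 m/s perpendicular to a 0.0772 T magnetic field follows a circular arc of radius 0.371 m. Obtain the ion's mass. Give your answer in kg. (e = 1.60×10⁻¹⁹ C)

qvB = mv²/r ⇒ m = qBr/v.
m = (1×1.60×10^-19)(0.0772)(0.371) / (1.16×10^4) = 3.95×10^-25 kg.

m ≈ 3.95×10^-25 kg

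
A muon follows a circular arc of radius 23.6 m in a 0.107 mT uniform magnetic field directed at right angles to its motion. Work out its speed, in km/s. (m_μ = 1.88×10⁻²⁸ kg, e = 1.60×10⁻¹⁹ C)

From qvB = mv²/r, v = qBr/m.
v = (1×1.60×10^-19)(1.07×10^-4)(23.6) / (1.88×10^-28) = 2.15×10^6 m/s.

v ≈ 2150 km/s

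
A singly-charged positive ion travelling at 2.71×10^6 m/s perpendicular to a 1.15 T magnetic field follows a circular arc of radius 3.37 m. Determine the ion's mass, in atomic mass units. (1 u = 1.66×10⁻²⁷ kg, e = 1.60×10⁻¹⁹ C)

qvB = mv²/r ⇒ m = qBr/v.
m = (1×1.60×10^-19)(1.15)(3.37) / (2.71×10^6) = 2.29×10^-25 kg = 138 u.

m ≈ 138 u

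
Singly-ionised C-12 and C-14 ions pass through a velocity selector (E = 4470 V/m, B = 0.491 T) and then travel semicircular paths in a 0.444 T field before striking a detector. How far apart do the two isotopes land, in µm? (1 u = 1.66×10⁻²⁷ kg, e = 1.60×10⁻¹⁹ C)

Both emerge at v = E/B₁ = 9100 m/s.
r = mv/(qB₂), so r₁ = 2.553×10^-3 m and r₂ = 2.978×10^-3 m, giving Δr = 4.25×10^-4 m.
After a semicircle each ion lands a diameter 2r from the entry slit, so the separation is 2Δr = 8.51×10^-4 m.

Δd ≈ 851 µm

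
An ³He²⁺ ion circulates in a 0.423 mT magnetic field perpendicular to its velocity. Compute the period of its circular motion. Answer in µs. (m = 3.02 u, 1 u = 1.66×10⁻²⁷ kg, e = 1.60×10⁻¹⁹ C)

The cyclotron period is independent of speed: T = 2πm/(qB).
T = 2π(5.01×10^-27) / [(2×1.60×10^-19)(4.23×10^-4)] = 2.33×10^-4 s.

T ≈ 233 µs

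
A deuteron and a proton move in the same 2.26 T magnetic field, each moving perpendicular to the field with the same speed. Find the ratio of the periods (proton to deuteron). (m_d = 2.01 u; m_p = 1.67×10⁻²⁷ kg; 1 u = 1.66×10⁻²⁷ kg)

T = 2πm/(qB) is independent of speed, so T₂/T₁ = (m₂/q₂)/(m₁/q₁).
T_{proton}/T_{deuteron} = (1.67×10^-27/1e) / (3.34×10^-27/1e) = 0.501.

ratio ≈ 0.501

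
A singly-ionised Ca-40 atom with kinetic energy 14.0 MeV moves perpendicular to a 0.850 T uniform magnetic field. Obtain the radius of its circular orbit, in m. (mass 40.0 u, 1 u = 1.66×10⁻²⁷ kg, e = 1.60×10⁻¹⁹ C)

Convert the energy: K = 14.0 MeV = 2.24×10^-12 J.
v = √(2K/m) = √(2·2.24×10^-12/6.64×10^-26) = 8.21×10^6 m/s.
r = mv/(qB) = (6.64×10^-26)(8.21×10^6) / [(1×1.60×10^-19)(0.850)] = 4.01 m.

r ≈ 4.01 m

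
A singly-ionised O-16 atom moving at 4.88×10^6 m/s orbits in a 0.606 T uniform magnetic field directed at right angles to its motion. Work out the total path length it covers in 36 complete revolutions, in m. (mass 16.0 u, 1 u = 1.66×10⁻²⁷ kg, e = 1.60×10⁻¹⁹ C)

L ≈ 302 m

r = mv/(qB) = 1.34 m, so one revolution covers 2πr = 8.40 m.
In 36 revolutions: L = 36·2πr = 302 m.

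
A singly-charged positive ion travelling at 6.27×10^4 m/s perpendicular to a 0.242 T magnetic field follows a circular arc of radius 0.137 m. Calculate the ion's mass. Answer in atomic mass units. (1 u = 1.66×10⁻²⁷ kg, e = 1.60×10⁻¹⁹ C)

qvB = mv²/r ⇒ m = qBr/v.
m = (1×1.60×10^-19)(0.242)(0.137) / (6.27×10^4) = 8.46×10^-26 kg = 51.0 u.

m ≈ 51.0 u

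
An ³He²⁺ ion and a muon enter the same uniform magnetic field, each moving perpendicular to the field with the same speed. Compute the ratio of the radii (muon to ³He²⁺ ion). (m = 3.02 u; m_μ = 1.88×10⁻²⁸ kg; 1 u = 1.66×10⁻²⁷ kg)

r = mv/(qB) ⇒ at equal v, r ∝ m/q.
r_{muon}/r_{³He²⁺ ion} = 0.0750.

ratio ≈ 0.0750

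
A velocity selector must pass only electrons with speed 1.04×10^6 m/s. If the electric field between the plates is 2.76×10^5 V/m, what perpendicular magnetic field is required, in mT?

qE = qvB ⇒ B = E/v = (2.76×10^5) / (1.04×10^6) = 0.265 T.

B ≈ 265 mT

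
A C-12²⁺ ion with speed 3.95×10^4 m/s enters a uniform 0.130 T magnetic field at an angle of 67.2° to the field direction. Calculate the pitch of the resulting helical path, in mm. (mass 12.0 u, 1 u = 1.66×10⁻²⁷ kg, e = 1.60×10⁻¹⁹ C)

The velocity component along B is v∥ = v cos67.2° = 1.53×10^4 m/s.
The cyclotron period T = 2πm/(qB) = 3.01×10^-6 s is set by m, q, B alone.
Pitch = v∥·T = (1.53×10^4)(3.01×10^-6) = 0.0461 m.

pitch ≈ 46.1 mm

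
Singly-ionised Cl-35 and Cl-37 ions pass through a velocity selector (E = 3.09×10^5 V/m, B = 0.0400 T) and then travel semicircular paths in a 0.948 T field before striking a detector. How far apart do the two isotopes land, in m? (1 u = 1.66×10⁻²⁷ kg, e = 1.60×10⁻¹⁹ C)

Both emerge at v = E/B₁ = 7.72×10^6 m/s.
r = mv/(qB₂), so r₁ = 2.959 m and r₂ = 3.128 m, giving Δr = 0.169 m.
After a semicircle each ion lands a diameter 2r from the entry slit, so the separation is 2Δr = 0.338 m.

Δd ≈ 0.338 m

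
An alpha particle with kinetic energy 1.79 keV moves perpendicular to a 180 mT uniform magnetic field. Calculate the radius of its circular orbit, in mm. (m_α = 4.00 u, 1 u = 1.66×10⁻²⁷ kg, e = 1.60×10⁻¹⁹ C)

Convert the energy: K = 1.79 keV = 2.86×10^-16 J.
v = √(2K/m) = √(2·2.86×10^-16/6.64×10^-27) = 2.94×10^5 m/s.
r = mv/(qB) = (6.64×10^-27)(2.94×10^5) / [(2×1.60×10^-19)(0.180)] = 0.0339 m.

r ≈ 33.9 mm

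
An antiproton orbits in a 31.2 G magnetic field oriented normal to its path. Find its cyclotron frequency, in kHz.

f = qB/(2πm) = (1×1.60×10^-19)(3.12×10^-3) / [2π(1.67×10^-27)] = 4.76×10^4 Hz.

f ≈ 47.6 kHz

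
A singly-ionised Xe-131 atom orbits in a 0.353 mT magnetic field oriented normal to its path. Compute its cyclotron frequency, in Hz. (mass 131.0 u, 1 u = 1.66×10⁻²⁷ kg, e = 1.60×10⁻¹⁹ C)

f ≈ 41.3 Hz

f = qB/(2πm) = (1×1.60×10^-19)(3.53×10^-4) / [2π(2.17×10^-25)] = 41.3 Hz.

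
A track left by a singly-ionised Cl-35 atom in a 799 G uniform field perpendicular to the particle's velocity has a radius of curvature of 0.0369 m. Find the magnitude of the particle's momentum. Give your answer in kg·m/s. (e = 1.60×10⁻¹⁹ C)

p ≈ 4.72×10^-22 kg·m/s

Since qvB = mv²/r, the momentum p = mv = qBr.
p = (1×1.60×10^-19)(0.0799)(0.0369) = 4.72×10^-22 kg·m/s.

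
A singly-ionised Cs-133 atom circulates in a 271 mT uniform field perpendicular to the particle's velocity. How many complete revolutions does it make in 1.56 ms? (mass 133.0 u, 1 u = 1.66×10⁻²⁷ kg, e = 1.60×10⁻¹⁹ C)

N = 48

T = 2πm/(qB) = 2π(2.2078×10^-25) / [(1×1.60×10^-19)(0.271)] = 3.1993×10^-5 s.
N = t/T = 1.56×10^-3 / 3.1993×10^-5 ≈ 48.76, so 48 complete revolutions.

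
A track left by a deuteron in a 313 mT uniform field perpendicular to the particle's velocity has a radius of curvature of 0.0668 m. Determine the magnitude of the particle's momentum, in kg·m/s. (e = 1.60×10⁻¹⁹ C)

Since qvB = mv²/r, the momentum p = mv = qBr.
p = (1×1.60×10^-19)(0.313)(0.0668) = 3.35×10^-21 kg·m/s.

p ≈ 3.35×10^-21 kg·m/s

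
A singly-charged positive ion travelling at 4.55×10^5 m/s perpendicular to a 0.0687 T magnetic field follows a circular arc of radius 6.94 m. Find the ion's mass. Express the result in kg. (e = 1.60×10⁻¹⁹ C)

m ≈ 1.68×10^-25 kg

qvB = mv²/r ⇒ m = qBr/v.
m = (1×1.60×10^-19)(0.0687)(6.94) / (4.55×10^5) = 1.68×10^-25 kg.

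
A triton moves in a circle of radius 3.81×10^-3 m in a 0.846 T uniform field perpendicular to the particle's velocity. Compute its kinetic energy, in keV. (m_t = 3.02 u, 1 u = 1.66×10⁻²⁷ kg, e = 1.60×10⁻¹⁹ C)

v = qBr/m = (1×1.60×10^-19)(0.846)(3.81×10^-3) / (5.01×10^-27) = 1.03×10^5 m/s.
K = ½mv² = 0.5·(5.01×10^-27)·(1.03×10^5)² = 2.65×10^-17 J = 0.166 keV.

K ≈ 0.166 keV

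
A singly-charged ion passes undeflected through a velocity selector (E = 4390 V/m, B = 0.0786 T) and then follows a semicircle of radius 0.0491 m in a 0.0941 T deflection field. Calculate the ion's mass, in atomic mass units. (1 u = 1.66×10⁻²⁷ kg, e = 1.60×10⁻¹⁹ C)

v = E/B₁ = 5.59×10^4 m/s.
From r = mv/(qB₂), m = qB₂r/v = (1×1.60×10^-19)(0.0941)(0.0491) / (5.59×10^4) = 1.32×10^-26 kg.
In atomic mass units: m = 1.32×10^-26 / 1.66×10^-27 = 7.97 u.

m ≈ 7.97 u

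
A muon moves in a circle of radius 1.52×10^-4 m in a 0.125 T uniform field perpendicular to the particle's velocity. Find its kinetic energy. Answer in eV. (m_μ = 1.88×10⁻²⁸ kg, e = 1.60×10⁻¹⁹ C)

K ≈ 0.154 eV

v = qBr/m = (1×1.60×10^-19)(0.125)(1.52×10^-4) / (1.88×10^-28) = 1.62×10^4 m/s.
K = ½mv² = 0.5·(1.88×10^-28)·(1.62×10^4)² = 2.46×10^-20 J = 0.154 eV.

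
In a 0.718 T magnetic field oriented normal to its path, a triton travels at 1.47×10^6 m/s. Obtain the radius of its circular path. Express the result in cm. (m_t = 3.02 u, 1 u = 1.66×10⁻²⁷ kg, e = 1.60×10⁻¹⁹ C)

r ≈ 6.41 cm

The magnetic force provides the centripetal force: qvB = mv²/r, so r = mv/(qB).
r = (5.01×10^-27 kg)(1.47×10^6 m/s) / [(1×1.60×10^-19 C)(0.718 T)] = 0.0641 m.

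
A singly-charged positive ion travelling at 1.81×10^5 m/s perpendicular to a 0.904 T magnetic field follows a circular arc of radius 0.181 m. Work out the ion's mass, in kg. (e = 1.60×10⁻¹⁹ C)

m ≈ 1.45×10^-25 kg

qvB = mv²/r ⇒ m = qBr/v.
m = (1×1.60×10^-19)(0.904)(0.181) / (1.81×10^5) = 1.45×10^-25 kg.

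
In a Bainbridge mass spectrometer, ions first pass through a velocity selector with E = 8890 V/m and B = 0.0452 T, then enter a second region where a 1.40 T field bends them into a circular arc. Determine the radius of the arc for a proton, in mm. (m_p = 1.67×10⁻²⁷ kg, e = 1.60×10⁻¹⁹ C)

r ≈ 1.47 mm

The selector passes v = E/B = 8890/0.0452 = 1.97×10^5 m/s.
In the deflection region, r = mv/(qB₂) = (1.67×10^-27)(1.97×10^5) / [(1×1.60×10^-19)(1.40)] = 1.47×10^-3 m.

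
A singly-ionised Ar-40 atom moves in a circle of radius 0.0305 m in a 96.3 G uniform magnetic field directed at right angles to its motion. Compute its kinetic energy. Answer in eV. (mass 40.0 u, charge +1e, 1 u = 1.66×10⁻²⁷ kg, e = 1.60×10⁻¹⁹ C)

v = qBr/m = (1×1.60×10^-19)(9.63×10^-3)(0.0305) / (6.64×10^-26) = 708 m/s.
K = ½mv² = 0.5·(6.64×10^-26)·(708)² = 1.66×10^-20 J = 0.104 eV.

K ≈ 0.104 eV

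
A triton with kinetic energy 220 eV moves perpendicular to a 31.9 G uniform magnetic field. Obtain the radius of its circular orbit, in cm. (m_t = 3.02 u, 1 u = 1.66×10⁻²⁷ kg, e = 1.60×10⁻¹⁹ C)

Convert the energy: K = 220 eV = 3.52×10^-17 J.
v = √(2K/m) = √(2·3.52×10^-17/5.01×10^-27) = 1.19×10^5 m/s.
r = mv/(qB) = (5.01×10^-27)(1.19×10^5) / [(1×1.60×10^-19)(3.19×10^-3)] = 1.16 m.

r ≈ 116 cm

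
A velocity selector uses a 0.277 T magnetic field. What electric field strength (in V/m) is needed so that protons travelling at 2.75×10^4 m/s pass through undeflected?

E ≈ 7620 V/m

qE = qvB ⇒ E = vB = (2.75×10^4)(0.277) = 7620 V/m.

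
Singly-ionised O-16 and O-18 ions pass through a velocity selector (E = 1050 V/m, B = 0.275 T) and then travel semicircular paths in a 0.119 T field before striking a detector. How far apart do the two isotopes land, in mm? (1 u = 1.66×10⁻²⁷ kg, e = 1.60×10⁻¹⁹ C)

Both emerge at v = E/B₁ = 3820 m/s.
r = mv/(qB₂), so r₁ = 5.326×10^-3 m and r₂ = 5.992×10^-3 m, giving Δr = 6.66×10^-4 m.
After a semicircle each ion lands a diameter 2r from the entry slit, so the separation is 2Δr = 1.33×10^-3 m.

Δd ≈ 1.33 mm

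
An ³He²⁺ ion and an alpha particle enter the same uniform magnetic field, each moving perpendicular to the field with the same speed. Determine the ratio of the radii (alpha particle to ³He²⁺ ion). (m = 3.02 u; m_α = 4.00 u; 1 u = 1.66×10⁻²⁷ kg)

ratio ≈ 1.32

r = mv/(qB) ⇒ at equal v, r ∝ m/q.
r_{alpha particle}/r_{³He²⁺ ion} = 1.32.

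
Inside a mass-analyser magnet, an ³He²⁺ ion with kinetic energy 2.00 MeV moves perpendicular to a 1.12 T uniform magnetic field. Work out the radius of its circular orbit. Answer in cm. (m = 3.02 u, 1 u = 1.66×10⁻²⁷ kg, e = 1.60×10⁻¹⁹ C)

r ≈ 15.8 cm

Convert the energy: K = 2.00 MeV = 3.20×10^-13 J.
v = √(2K/m) = √(2·3.20×10^-13/5.01×10^-27) = 1.13×10^7 m/s.
r = mv/(qB) = (5.01×10^-27)(1.13×10^7) / [(2×1.60×10^-19)(1.12)] = 0.158 m.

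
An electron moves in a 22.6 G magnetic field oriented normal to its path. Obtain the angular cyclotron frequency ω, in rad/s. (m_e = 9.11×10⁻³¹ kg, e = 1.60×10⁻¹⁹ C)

ω = qB/m = (1×1.60×10^-19)(2.26×10^-3) / (9.11×10^-31) = 3.97×10^8 rad/s.

ω ≈ 3.97×10^8 rad/s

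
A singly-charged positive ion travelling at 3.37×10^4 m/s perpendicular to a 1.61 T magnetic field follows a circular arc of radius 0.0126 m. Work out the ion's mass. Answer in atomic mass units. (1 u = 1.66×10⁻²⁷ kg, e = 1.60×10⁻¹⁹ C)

m ≈ 58.0 u

qvB = mv²/r ⇒ m = qBr/v.
m = (1×1.60×10^-19)(1.61)(0.0126) / (3.37×10^4) = 9.63×10^-26 kg = 58.0 u.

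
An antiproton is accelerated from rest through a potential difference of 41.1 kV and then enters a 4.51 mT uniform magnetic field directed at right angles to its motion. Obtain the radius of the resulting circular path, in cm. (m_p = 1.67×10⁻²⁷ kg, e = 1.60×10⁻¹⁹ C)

r ≈ 649 cm

The kinetic energy gained is K = qV = (1×1.60×10^-19)(4.11×10^4) = 6.58×10^-15 J.
v = √(2K/m) = 2.81×10^6 m/s.
r = mv/(qB) = (1.67×10^-27)(2.81×10^6) / [(1×1.60×10^-19)(4.51×10^-3)] = 6.49 m.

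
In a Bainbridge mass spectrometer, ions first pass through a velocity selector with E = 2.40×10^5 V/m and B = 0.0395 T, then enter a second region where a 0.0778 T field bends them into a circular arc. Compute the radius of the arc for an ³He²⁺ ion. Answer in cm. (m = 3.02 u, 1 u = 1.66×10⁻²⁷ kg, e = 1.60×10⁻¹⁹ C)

The selector passes v = E/B = 2.40×10^5/0.0395 = 6.08×10^6 m/s.
In the deflection region, r = mv/(qB₂) = (5.01×10^-27)(6.08×10^6) / [(2×1.60×10^-19)(0.0778)] = 1.22 m.

r ≈ 122 cm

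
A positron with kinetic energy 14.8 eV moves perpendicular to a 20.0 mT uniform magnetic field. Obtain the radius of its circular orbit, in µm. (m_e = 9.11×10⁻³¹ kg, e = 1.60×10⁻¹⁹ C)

r ≈ 649 µm

Convert the energy: K = 14.8 eV = 2.37×10^-18 J.
v = √(2K/m) = √(2·2.37×10^-18/9.11×10^-31) = 2.28×10^6 m/s.
r = mv/(qB) = (9.11×10^-31)(2.28×10^6) / [(1×1.60×10^-19)(0.0200)] = 6.49×10^-4 m.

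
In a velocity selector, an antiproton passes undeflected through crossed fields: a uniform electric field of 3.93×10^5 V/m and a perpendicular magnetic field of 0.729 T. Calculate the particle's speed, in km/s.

v ≈ 539 km/s

For zero net force, qE = qvB, so v = E/B.
v = (3.93×10^5) / (0.729) = 5.39×10^5 m/s.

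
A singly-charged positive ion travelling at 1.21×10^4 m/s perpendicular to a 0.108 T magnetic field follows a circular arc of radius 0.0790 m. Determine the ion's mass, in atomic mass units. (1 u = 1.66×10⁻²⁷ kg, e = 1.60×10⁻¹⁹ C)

qvB = mv²/r ⇒ m = qBr/v.
m = (1×1.60×10^-19)(0.108)(0.0790) / (1.21×10^4) = 1.13×10^-25 kg = 68.0 u.

m ≈ 68.0 u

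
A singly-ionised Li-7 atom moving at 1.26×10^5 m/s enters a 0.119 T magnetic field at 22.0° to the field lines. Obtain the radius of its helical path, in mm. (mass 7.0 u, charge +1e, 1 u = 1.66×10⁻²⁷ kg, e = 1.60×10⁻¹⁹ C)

Only the perpendicular component v⊥ = v sin22.0° = 4.72×10^4 m/s is bent by the field.
r = m v⊥ /(qB) = (1.16×10^-26)(4.72×10^4) / [(1×1.60×10^-19)(0.119)] = 0.0288 m.

r ≈ 28.8 mm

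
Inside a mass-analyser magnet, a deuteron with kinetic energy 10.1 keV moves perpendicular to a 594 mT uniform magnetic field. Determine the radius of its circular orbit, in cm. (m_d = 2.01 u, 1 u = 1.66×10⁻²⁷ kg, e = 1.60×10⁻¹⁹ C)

Convert the energy: K = 10.1 keV = 1.62×10^-15 J.
v = √(2K/m) = √(2·1.62×10^-15/3.34×10^-27) = 9.84×10^5 m/s.
r = mv/(qB) = (3.34×10^-27)(9.84×10^5) / [(1×1.60×10^-19)(0.594)] = 0.0346 m.

r ≈ 3.46 cm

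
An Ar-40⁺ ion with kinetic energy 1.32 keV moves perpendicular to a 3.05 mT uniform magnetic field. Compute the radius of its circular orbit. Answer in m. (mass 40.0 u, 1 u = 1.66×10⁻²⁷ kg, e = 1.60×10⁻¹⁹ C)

r ≈ 10.9 m

Convert the energy: K = 1.32 keV = 2.11×10^-16 J.
v = √(2K/m) = √(2·2.11×10^-16/6.64×10^-26) = 7.98×10^4 m/s.
r = mv/(qB) = (6.64×10^-26)(7.98×10^4) / [(1×1.60×10^-19)(3.05×10^-3)] = 10.9 m.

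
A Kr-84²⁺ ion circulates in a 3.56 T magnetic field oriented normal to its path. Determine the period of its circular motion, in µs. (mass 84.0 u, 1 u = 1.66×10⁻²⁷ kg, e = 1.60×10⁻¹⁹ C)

T ≈ 0.769 µs

The cyclotron period is independent of speed: T = 2πm/(qB).
T = 2π(1.39×10^-25) / [(2×1.60×10^-19)(3.56)] = 7.69×10^-7 s.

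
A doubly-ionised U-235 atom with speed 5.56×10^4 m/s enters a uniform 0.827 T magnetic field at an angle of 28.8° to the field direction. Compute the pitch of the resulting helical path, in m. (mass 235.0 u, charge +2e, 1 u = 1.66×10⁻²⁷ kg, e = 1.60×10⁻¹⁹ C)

pitch ≈ 0.451 m

The velocity component along B is v∥ = v cos28.8° = 4.87×10^4 m/s.
The cyclotron period T = 2πm/(qB) = 9.26×10^-6 s is set by m, q, B alone.
Pitch = v∥·T = (4.87×10^4)(9.26×10^-6) = 0.451 m.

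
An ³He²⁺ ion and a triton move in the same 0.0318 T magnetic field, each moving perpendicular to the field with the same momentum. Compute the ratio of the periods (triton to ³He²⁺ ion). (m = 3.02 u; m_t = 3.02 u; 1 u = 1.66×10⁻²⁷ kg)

T = 2πm/(qB) is independent of speed, so T₂/T₁ = (m₂/q₂)/(m₁/q₁).
T_{triton}/T_{³He²⁺ ion} = (5.01×10^-27/1e) / (5.01×10^-27/2e) = 2.00.

ratio ≈ 2.00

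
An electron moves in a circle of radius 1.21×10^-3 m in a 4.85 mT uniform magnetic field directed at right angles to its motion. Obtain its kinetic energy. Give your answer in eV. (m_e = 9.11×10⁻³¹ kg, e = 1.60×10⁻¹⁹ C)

v = qBr/m = (1×1.60×10^-19)(4.85×10^-3)(1.21×10^-3) / (9.11×10^-31) = 1.03×10^6 m/s.
K = ½mv² = 0.5·(9.11×10^-31)·(1.03×10^6)² = 4.84×10^-19 J = 3.02 eV.

K ≈ 3.02 eV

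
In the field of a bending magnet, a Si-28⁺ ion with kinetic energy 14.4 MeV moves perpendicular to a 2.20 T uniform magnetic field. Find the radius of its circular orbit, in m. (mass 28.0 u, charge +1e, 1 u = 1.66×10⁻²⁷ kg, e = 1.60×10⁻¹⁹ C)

r ≈ 1.31 m

Convert the energy: K = 14.4 MeV = 2.30×10^-12 J.
v = √(2K/m) = √(2·2.30×10^-12/4.65×10^-26) = 9.96×10^6 m/s.
r = mv/(qB) = (4.65×10^-26)(9.96×10^6) / [(1×1.60×10^-19)(2.20)] = 1.31 m.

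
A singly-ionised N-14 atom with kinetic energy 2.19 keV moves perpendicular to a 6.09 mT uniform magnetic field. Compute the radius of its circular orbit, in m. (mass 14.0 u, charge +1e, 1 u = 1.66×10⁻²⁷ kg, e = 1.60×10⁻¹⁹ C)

Convert the energy: K = 2.19 keV = 3.50×10^-16 J.
v = √(2K/m) = √(2·3.50×10^-16/2.32×10^-26) = 1.74×10^5 m/s.
r = mv/(qB) = (2.32×10^-26)(1.74×10^5) / [(1×1.60×10^-19)(6.09×10^-3)] = 4.14 m.

r ≈ 4.14 m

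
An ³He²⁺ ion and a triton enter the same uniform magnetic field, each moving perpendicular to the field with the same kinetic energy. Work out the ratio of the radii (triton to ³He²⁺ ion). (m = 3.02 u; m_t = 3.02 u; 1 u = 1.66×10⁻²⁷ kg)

ratio ≈ 2.00

r = √(2mK)/(qB) ⇒ at equal K, r ∝ √m/q.
r_{triton}/r_{³He²⁺ ion} = 2.00.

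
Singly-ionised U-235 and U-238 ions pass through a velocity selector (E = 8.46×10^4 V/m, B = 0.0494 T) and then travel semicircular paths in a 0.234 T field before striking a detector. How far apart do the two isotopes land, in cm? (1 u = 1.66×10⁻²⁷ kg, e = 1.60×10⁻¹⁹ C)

Both emerge at v = E/B₁ = 1.71×10^6 m/s.
r = mv/(qB₂), so r₁ = 17.844 m and r₂ = 18.071 m, giving Δr = 0.228 m.
After a semicircle each ion lands a diameter 2r from the entry slit, so the separation is 2Δr = 0.456 m.

Δd ≈ 45.6 cm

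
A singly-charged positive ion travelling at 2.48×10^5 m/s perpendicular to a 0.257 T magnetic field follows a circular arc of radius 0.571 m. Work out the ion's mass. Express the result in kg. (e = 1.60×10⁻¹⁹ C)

qvB = mv²/r ⇒ m = qBr/v.
m = (1×1.60×10^-19)(0.257)(0.571) / (2.48×10^5) = 9.47×10^-26 kg.

m ≈ 9.47×10^-26 kg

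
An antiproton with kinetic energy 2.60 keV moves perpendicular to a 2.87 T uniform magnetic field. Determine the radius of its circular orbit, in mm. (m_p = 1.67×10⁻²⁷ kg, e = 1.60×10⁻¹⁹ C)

Convert the energy: K = 2.60 keV = 4.16×10^-16 J.
v = √(2K/m) = √(2·4.16×10^-16/1.67×10^-27) = 7.06×10^5 m/s.
r = mv/(qB) = (1.67×10^-27)(7.06×10^5) / [(1×1.60×10^-19)(2.87)] = 2.57×10^-3 m.

r ≈ 2.57 mm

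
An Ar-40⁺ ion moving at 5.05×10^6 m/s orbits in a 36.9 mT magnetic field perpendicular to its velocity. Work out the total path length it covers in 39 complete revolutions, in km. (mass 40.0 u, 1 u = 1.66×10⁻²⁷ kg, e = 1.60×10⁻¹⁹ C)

L ≈ 13.9 km

r = mv/(qB) = 56.8 m, so one revolution covers 2πr = 357 m.
In 39 revolutions: L = 39·2πr = 1.39×10^4 m.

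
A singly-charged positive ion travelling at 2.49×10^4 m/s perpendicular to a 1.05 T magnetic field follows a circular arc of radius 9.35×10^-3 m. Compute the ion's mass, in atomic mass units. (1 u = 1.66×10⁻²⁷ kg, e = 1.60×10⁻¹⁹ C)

m ≈ 38.0 u

qvB = mv²/r ⇒ m = qBr/v.
m = (1×1.60×10^-19)(1.05)(9.35×10^-3) / (2.49×10^4) = 6.31×10^-26 kg = 38.0 u.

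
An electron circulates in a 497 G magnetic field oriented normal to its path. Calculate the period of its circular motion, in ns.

T ≈ 0.720 ns

The cyclotron period is independent of speed: T = 2πm/(qB).
T = 2π(9.11×10^-31) / [(1×1.60×10^-19)(0.0497)] = 7.20×10^-10 s.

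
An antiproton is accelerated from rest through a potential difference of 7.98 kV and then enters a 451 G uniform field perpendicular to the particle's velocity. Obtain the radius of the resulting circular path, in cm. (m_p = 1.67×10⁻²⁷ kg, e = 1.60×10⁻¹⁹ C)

The kinetic energy gained is K = qV = (1×1.60×10^-19)(7980) = 1.28×10^-15 J.
v = √(2K/m) = 1.24×10^6 m/s.
r = mv/(qB) = (1.67×10^-27)(1.24×10^6) / [(1×1.60×10^-19)(0.0451)] = 0.286 m.

r ≈ 28.6 cm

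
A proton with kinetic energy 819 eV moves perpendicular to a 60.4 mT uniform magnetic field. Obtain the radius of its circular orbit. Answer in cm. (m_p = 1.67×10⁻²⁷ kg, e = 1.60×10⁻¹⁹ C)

Convert the energy: K = 819 eV = 1.31×10^-16 J.
v = √(2K/m) = √(2·1.31×10^-16/1.67×10^-27) = 3.96×10^5 m/s.
r = mv/(qB) = (1.67×10^-27)(3.96×10^5) / [(1×1.60×10^-19)(0.0604)] = 0.0685 m.

r ≈ 6.85 cm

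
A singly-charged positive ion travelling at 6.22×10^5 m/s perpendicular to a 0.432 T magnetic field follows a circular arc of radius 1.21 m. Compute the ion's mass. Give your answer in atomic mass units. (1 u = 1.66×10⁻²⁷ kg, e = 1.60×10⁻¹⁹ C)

qvB = mv²/r ⇒ m = qBr/v.
m = (1×1.60×10^-19)(0.432)(1.21) / (6.22×10^5) = 1.34×10^-25 kg = 81.0 u.

m ≈ 81.0 u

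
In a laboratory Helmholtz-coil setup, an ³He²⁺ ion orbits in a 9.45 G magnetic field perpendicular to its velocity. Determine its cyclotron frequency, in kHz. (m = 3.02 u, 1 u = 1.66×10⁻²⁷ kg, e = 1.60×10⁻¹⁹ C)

f ≈ 9.60 kHz

f = qB/(2πm) = (2×1.60×10^-19)(9.45×10^-4) / [2π(5.01×10^-27)] = 9600 Hz.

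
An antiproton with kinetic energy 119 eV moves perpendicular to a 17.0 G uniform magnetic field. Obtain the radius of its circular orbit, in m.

r ≈ 0.927 m

Convert the energy: K = 119 eV = 1.90×10^-17 J.
v = √(2K/m) = √(2·1.90×10^-17/1.67×10^-27) = 1.51×10^5 m/s.
r = mv/(qB) = (1.67×10^-27)(1.51×10^5) / [(1×1.60×10^-19)(1.70×10^-3)] = 0.927 m.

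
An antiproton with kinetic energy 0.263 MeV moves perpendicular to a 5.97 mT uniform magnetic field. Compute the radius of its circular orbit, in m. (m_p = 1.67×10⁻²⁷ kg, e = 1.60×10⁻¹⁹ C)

r ≈ 12.4 m

Convert the energy: K = 0.263 MeV = 4.21×10^-14 J.
v = √(2K/m) = √(2·4.21×10^-14/1.67×10^-27) = 7.10×10^6 m/s.
r = mv/(qB) = (1.67×10^-27)(7.10×10^6) / [(1×1.60×10^-19)(5.97×10^-3)] = 12.4 m.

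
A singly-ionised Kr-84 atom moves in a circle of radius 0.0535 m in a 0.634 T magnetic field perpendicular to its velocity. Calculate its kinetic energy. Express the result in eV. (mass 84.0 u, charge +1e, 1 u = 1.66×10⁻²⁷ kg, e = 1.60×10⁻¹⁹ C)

K ≈ 660 eV

v = qBr/m = (1×1.60×10^-19)(0.634)(0.0535) / (1.39×10^-25) = 3.89×10^4 m/s.
K = ½mv² = 0.5·(1.39×10^-25)·(3.89×10^4)² = 1.06×10^-16 J = 660 eV.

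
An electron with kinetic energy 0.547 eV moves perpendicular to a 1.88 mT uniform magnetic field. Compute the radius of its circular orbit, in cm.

Convert the energy: K = 0.547 eV = 8.75×10^-20 J.
v = √(2K/m) = √(2·8.75×10^-20/9.11×10^-31) = 4.38×10^5 m/s.
r = mv/(qB) = (9.11×10^-31)(4.38×10^5) / [(1×1.60×10^-19)(1.88×10^-3)] = 1.33×10^-3 m.

r ≈ 0.133 cm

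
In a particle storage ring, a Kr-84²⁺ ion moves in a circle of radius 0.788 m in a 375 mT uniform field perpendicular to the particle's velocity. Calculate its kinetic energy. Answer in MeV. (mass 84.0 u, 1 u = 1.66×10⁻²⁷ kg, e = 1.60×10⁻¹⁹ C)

K ≈ 0.200 MeV

v = qBr/m = (2×1.60×10^-19)(0.375)(0.788) / (1.39×10^-25) = 6.78×10^5 m/s.
K = ½mv² = 0.5·(1.39×10^-25)·(6.78×10^5)² = 3.21×10^-14 J = 0.200 MeV.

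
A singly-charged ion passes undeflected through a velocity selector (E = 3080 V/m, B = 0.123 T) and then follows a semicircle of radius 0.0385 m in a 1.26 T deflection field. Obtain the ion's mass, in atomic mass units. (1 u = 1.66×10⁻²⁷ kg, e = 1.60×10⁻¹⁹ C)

m ≈ 187 u

v = E/B₁ = 2.50×10^4 m/s.
From r = mv/(qB₂), m = qB₂r/v = (1×1.60×10^-19)(1.26)(0.0385) / (2.50×10^4) = 3.10×10^-25 kg.
In atomic mass units: m = 3.10×10^-25 / 1.66×10^-27 = 187 u.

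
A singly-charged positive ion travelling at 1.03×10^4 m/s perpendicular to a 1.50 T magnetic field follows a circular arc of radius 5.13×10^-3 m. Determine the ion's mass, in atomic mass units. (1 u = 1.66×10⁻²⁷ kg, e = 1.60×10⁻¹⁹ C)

qvB = mv²/r ⇒ m = qBr/v.
m = (1×1.60×10^-19)(1.50)(5.13×10^-3) / (1.03×10^4) = 1.20×10^-25 kg = 72.0 u.

m ≈ 72.0 u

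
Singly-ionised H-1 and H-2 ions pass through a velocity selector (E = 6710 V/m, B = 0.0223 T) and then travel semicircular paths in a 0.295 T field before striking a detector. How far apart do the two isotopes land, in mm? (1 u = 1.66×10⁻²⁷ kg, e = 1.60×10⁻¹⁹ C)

Δd ≈ 21.2 mm

Both emerge at v = E/B₁ = 3.01×10^5 m/s.
r = mv/(qB₂), so r₁ = 0.0106 m and r₂ = 0.0212 m, giving Δr = 0.0106 m.
After a semicircle each ion lands a diameter 2r from the entry slit, so the separation is 2Δr = 0.0212 m.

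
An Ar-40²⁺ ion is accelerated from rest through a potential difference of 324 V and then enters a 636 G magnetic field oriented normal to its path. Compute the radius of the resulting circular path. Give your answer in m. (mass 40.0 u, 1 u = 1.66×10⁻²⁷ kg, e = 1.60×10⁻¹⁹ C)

The kinetic energy gained is K = qV = (2×1.60×10^-19)(324) = 1.04×10^-16 J.
v = √(2K/m) = 5.59×10^4 m/s.
r = mv/(qB) = (6.64×10^-26)(5.59×10^4) / [(2×1.60×10^-19)(0.0636)] = 0.182 m.

r ≈ 0.182 m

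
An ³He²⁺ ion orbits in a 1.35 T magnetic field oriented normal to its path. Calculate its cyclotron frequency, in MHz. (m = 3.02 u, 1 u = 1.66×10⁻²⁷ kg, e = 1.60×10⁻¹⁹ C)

f ≈ 13.7 MHz

f = qB/(2πm) = (2×1.60×10^-19)(1.35) / [2π(5.01×10^-27)] = 1.37×10^7 Hz.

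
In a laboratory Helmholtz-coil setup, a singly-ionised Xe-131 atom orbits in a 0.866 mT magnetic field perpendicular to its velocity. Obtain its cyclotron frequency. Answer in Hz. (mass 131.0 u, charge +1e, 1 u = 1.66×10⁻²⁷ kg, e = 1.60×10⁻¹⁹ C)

f = qB/(2πm) = (1×1.60×10^-19)(8.66×10^-4) / [2π(2.17×10^-25)] = 101 Hz.

f ≈ 101 Hz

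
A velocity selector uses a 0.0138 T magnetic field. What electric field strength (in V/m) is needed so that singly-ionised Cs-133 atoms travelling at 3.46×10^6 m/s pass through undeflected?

E ≈ 4.77×10^4 V/m

qE = qvB ⇒ E = vB = (3.46×10^6)(0.0138) = 4.77×10^4 V/m.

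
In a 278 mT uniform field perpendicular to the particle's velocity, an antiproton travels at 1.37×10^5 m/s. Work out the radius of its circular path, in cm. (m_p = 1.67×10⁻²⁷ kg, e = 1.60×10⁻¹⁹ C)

r ≈ 0.514 cm

The magnetic force provides the centripetal force: qvB = mv²/r, so r = mv/(qB).
r = (1.67×10^-27 kg)(1.37×10^5 m/s) / [(1×1.60×10^-19 C)(0.278 T)] = 5.14×10^-3 m.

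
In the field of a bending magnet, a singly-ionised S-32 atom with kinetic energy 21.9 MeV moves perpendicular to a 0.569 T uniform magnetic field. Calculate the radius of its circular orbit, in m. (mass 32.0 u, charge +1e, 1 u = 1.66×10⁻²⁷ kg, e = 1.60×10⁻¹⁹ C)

Convert the energy: K = 21.9 MeV = 3.50×10^-12 J.
v = √(2K/m) = √(2·3.50×10^-12/5.31×10^-26) = 1.15×10^7 m/s.
r = mv/(qB) = (5.31×10^-26)(1.15×10^7) / [(1×1.60×10^-19)(0.569)] = 6.70 m.

r ≈ 6.70 m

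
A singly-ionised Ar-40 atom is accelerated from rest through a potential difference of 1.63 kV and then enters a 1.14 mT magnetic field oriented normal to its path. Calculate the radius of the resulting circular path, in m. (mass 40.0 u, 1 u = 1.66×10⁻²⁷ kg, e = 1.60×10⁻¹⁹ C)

r ≈ 32.3 m

The kinetic energy gained is K = qV = (1×1.60×10^-19)(1630) = 2.61×10^-16 J.
v = √(2K/m) = 8.86×10^4 m/s.
r = mv/(qB) = (6.64×10^-26)(8.86×10^4) / [(1×1.60×10^-19)(1.14×10^-3)] = 32.3 m.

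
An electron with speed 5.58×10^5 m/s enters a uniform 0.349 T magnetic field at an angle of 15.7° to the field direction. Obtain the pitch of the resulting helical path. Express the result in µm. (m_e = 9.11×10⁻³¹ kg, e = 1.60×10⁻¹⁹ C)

pitch ≈ 55.1 µm

The velocity component along B is v∥ = v cos15.7° = 5.37×10^5 m/s.
The cyclotron period T = 2πm/(qB) = 1.03×10^-10 s is set by m, q, B alone.
Pitch = v∥·T = (5.37×10^5)(1.03×10^-10) = 5.51×10^-5 m.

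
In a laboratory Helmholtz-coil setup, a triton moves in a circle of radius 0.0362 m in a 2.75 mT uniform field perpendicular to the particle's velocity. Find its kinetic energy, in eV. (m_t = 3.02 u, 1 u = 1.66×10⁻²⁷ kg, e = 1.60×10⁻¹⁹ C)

v = qBr/m = (1×1.60×10^-19)(2.75×10^-3)(0.0362) / (5.01×10^-27) = 3180 m/s.
K = ½mv² = 0.5·(5.01×10^-27)·(3180)² = 2.53×10^-20 J = 0.158 eV.

K ≈ 0.158 eV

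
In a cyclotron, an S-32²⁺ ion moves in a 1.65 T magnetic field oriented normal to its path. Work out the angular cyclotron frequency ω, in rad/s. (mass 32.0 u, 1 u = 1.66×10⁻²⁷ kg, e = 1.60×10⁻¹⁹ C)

ω = qB/m = (2×1.60×10^-19)(1.65) / (5.31×10^-26) = 9.94×10^6 rad/s.

ω ≈ 9.94×10^6 rad/s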